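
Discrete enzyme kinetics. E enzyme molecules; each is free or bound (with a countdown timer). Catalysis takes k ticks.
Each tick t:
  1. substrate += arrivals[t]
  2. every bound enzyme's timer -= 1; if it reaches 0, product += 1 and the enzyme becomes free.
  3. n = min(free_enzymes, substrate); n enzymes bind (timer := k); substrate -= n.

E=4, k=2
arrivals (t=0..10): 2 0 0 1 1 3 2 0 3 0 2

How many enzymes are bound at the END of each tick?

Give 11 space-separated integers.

Answer: 2 2 0 1 2 4 4 2 4 3 2

Derivation:
t=0: arr=2 -> substrate=0 bound=2 product=0
t=1: arr=0 -> substrate=0 bound=2 product=0
t=2: arr=0 -> substrate=0 bound=0 product=2
t=3: arr=1 -> substrate=0 bound=1 product=2
t=4: arr=1 -> substrate=0 bound=2 product=2
t=5: arr=3 -> substrate=0 bound=4 product=3
t=6: arr=2 -> substrate=1 bound=4 product=4
t=7: arr=0 -> substrate=0 bound=2 product=7
t=8: arr=3 -> substrate=0 bound=4 product=8
t=9: arr=0 -> substrate=0 bound=3 product=9
t=10: arr=2 -> substrate=0 bound=2 product=12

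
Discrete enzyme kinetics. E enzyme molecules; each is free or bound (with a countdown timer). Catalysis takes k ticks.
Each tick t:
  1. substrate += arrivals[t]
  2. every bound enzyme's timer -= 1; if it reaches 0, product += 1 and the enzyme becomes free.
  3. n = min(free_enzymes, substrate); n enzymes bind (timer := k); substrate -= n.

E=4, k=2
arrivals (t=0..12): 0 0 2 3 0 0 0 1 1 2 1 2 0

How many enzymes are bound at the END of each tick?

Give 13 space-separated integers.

t=0: arr=0 -> substrate=0 bound=0 product=0
t=1: arr=0 -> substrate=0 bound=0 product=0
t=2: arr=2 -> substrate=0 bound=2 product=0
t=3: arr=3 -> substrate=1 bound=4 product=0
t=4: arr=0 -> substrate=0 bound=3 product=2
t=5: arr=0 -> substrate=0 bound=1 product=4
t=6: arr=0 -> substrate=0 bound=0 product=5
t=7: arr=1 -> substrate=0 bound=1 product=5
t=8: arr=1 -> substrate=0 bound=2 product=5
t=9: arr=2 -> substrate=0 bound=3 product=6
t=10: arr=1 -> substrate=0 bound=3 product=7
t=11: arr=2 -> substrate=0 bound=3 product=9
t=12: arr=0 -> substrate=0 bound=2 product=10

Answer: 0 0 2 4 3 1 0 1 2 3 3 3 2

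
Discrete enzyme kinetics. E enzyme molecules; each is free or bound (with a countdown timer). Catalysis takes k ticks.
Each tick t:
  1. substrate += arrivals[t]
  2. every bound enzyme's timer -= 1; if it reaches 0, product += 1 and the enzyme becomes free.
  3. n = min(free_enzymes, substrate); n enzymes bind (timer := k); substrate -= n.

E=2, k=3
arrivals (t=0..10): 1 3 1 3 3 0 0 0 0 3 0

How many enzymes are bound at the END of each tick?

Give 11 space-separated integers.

t=0: arr=1 -> substrate=0 bound=1 product=0
t=1: arr=3 -> substrate=2 bound=2 product=0
t=2: arr=1 -> substrate=3 bound=2 product=0
t=3: arr=3 -> substrate=5 bound=2 product=1
t=4: arr=3 -> substrate=7 bound=2 product=2
t=5: arr=0 -> substrate=7 bound=2 product=2
t=6: arr=0 -> substrate=6 bound=2 product=3
t=7: arr=0 -> substrate=5 bound=2 product=4
t=8: arr=0 -> substrate=5 bound=2 product=4
t=9: arr=3 -> substrate=7 bound=2 product=5
t=10: arr=0 -> substrate=6 bound=2 product=6

Answer: 1 2 2 2 2 2 2 2 2 2 2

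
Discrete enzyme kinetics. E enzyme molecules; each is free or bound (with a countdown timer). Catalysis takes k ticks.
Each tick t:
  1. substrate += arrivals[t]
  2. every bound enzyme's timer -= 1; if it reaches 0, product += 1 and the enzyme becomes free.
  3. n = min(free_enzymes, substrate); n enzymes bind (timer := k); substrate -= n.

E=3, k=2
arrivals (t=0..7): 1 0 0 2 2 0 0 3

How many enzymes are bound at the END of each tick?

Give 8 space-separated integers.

t=0: arr=1 -> substrate=0 bound=1 product=0
t=1: arr=0 -> substrate=0 bound=1 product=0
t=2: arr=0 -> substrate=0 bound=0 product=1
t=3: arr=2 -> substrate=0 bound=2 product=1
t=4: arr=2 -> substrate=1 bound=3 product=1
t=5: arr=0 -> substrate=0 bound=2 product=3
t=6: arr=0 -> substrate=0 bound=1 product=4
t=7: arr=3 -> substrate=0 bound=3 product=5

Answer: 1 1 0 2 3 2 1 3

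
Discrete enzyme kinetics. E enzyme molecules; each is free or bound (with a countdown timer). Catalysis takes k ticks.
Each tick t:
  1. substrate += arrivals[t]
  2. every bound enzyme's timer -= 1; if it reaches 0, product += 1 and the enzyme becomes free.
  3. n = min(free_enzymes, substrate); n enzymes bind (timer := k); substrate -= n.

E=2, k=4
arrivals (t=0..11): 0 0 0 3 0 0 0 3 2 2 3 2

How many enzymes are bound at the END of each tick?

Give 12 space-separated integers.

Answer: 0 0 0 2 2 2 2 2 2 2 2 2

Derivation:
t=0: arr=0 -> substrate=0 bound=0 product=0
t=1: arr=0 -> substrate=0 bound=0 product=0
t=2: arr=0 -> substrate=0 bound=0 product=0
t=3: arr=3 -> substrate=1 bound=2 product=0
t=4: arr=0 -> substrate=1 bound=2 product=0
t=5: arr=0 -> substrate=1 bound=2 product=0
t=6: arr=0 -> substrate=1 bound=2 product=0
t=7: arr=3 -> substrate=2 bound=2 product=2
t=8: arr=2 -> substrate=4 bound=2 product=2
t=9: arr=2 -> substrate=6 bound=2 product=2
t=10: arr=3 -> substrate=9 bound=2 product=2
t=11: arr=2 -> substrate=9 bound=2 product=4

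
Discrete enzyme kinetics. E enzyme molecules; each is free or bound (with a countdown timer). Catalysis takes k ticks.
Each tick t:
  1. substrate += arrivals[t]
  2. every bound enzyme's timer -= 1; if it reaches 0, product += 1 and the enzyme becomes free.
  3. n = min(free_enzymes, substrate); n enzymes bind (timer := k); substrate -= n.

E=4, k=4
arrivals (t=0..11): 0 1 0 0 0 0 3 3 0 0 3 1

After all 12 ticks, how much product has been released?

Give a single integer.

Answer: 5

Derivation:
t=0: arr=0 -> substrate=0 bound=0 product=0
t=1: arr=1 -> substrate=0 bound=1 product=0
t=2: arr=0 -> substrate=0 bound=1 product=0
t=3: arr=0 -> substrate=0 bound=1 product=0
t=4: arr=0 -> substrate=0 bound=1 product=0
t=5: arr=0 -> substrate=0 bound=0 product=1
t=6: arr=3 -> substrate=0 bound=3 product=1
t=7: arr=3 -> substrate=2 bound=4 product=1
t=8: arr=0 -> substrate=2 bound=4 product=1
t=9: arr=0 -> substrate=2 bound=4 product=1
t=10: arr=3 -> substrate=2 bound=4 product=4
t=11: arr=1 -> substrate=2 bound=4 product=5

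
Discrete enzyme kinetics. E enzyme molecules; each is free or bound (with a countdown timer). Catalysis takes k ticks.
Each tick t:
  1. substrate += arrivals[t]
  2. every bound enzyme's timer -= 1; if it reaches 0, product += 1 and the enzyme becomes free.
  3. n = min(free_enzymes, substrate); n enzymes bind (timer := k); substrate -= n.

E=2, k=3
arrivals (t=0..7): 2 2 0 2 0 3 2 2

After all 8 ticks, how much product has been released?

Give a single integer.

Answer: 4

Derivation:
t=0: arr=2 -> substrate=0 bound=2 product=0
t=1: arr=2 -> substrate=2 bound=2 product=0
t=2: arr=0 -> substrate=2 bound=2 product=0
t=3: arr=2 -> substrate=2 bound=2 product=2
t=4: arr=0 -> substrate=2 bound=2 product=2
t=5: arr=3 -> substrate=5 bound=2 product=2
t=6: arr=2 -> substrate=5 bound=2 product=4
t=7: arr=2 -> substrate=7 bound=2 product=4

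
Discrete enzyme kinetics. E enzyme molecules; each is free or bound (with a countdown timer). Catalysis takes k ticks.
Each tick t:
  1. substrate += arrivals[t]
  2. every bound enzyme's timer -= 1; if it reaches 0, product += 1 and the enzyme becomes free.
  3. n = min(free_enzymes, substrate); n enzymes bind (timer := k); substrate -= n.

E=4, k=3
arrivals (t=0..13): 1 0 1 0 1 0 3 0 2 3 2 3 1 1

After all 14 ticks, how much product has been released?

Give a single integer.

Answer: 10

Derivation:
t=0: arr=1 -> substrate=0 bound=1 product=0
t=1: arr=0 -> substrate=0 bound=1 product=0
t=2: arr=1 -> substrate=0 bound=2 product=0
t=3: arr=0 -> substrate=0 bound=1 product=1
t=4: arr=1 -> substrate=0 bound=2 product=1
t=5: arr=0 -> substrate=0 bound=1 product=2
t=6: arr=3 -> substrate=0 bound=4 product=2
t=7: arr=0 -> substrate=0 bound=3 product=3
t=8: arr=2 -> substrate=1 bound=4 product=3
t=9: arr=3 -> substrate=1 bound=4 product=6
t=10: arr=2 -> substrate=3 bound=4 product=6
t=11: arr=3 -> substrate=5 bound=4 product=7
t=12: arr=1 -> substrate=3 bound=4 product=10
t=13: arr=1 -> substrate=4 bound=4 product=10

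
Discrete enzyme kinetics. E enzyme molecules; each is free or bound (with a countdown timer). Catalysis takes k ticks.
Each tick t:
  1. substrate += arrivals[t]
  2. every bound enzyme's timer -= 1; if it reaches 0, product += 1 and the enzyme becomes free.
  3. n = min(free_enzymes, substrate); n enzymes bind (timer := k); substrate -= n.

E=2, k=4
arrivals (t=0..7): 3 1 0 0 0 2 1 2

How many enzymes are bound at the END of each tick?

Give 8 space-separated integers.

t=0: arr=3 -> substrate=1 bound=2 product=0
t=1: arr=1 -> substrate=2 bound=2 product=0
t=2: arr=0 -> substrate=2 bound=2 product=0
t=3: arr=0 -> substrate=2 bound=2 product=0
t=4: arr=0 -> substrate=0 bound=2 product=2
t=5: arr=2 -> substrate=2 bound=2 product=2
t=6: arr=1 -> substrate=3 bound=2 product=2
t=7: arr=2 -> substrate=5 bound=2 product=2

Answer: 2 2 2 2 2 2 2 2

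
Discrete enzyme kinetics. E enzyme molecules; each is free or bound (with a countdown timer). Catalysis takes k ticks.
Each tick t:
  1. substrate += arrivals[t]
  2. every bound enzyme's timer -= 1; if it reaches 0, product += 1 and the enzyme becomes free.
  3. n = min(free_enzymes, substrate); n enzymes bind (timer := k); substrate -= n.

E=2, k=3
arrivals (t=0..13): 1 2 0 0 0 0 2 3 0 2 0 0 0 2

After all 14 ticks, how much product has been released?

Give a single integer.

Answer: 7

Derivation:
t=0: arr=1 -> substrate=0 bound=1 product=0
t=1: arr=2 -> substrate=1 bound=2 product=0
t=2: arr=0 -> substrate=1 bound=2 product=0
t=3: arr=0 -> substrate=0 bound=2 product=1
t=4: arr=0 -> substrate=0 bound=1 product=2
t=5: arr=0 -> substrate=0 bound=1 product=2
t=6: arr=2 -> substrate=0 bound=2 product=3
t=7: arr=3 -> substrate=3 bound=2 product=3
t=8: arr=0 -> substrate=3 bound=2 product=3
t=9: arr=2 -> substrate=3 bound=2 product=5
t=10: arr=0 -> substrate=3 bound=2 product=5
t=11: arr=0 -> substrate=3 bound=2 product=5
t=12: arr=0 -> substrate=1 bound=2 product=7
t=13: arr=2 -> substrate=3 bound=2 product=7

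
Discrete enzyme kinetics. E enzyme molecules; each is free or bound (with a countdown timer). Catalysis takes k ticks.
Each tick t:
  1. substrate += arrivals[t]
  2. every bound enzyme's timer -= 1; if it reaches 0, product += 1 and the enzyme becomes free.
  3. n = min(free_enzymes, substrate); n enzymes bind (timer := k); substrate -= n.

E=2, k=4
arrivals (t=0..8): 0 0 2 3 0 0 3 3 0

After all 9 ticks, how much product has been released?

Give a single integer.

Answer: 2

Derivation:
t=0: arr=0 -> substrate=0 bound=0 product=0
t=1: arr=0 -> substrate=0 bound=0 product=0
t=2: arr=2 -> substrate=0 bound=2 product=0
t=3: arr=3 -> substrate=3 bound=2 product=0
t=4: arr=0 -> substrate=3 bound=2 product=0
t=5: arr=0 -> substrate=3 bound=2 product=0
t=6: arr=3 -> substrate=4 bound=2 product=2
t=7: arr=3 -> substrate=7 bound=2 product=2
t=8: arr=0 -> substrate=7 bound=2 product=2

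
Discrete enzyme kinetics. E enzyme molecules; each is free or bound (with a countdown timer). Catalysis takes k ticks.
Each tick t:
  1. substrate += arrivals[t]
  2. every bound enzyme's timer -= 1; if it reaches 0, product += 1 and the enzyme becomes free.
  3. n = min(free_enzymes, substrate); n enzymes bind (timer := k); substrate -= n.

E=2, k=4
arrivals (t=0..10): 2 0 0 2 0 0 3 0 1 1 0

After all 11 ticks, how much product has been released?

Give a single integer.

Answer: 4

Derivation:
t=0: arr=2 -> substrate=0 bound=2 product=0
t=1: arr=0 -> substrate=0 bound=2 product=0
t=2: arr=0 -> substrate=0 bound=2 product=0
t=3: arr=2 -> substrate=2 bound=2 product=0
t=4: arr=0 -> substrate=0 bound=2 product=2
t=5: arr=0 -> substrate=0 bound=2 product=2
t=6: arr=3 -> substrate=3 bound=2 product=2
t=7: arr=0 -> substrate=3 bound=2 product=2
t=8: arr=1 -> substrate=2 bound=2 product=4
t=9: arr=1 -> substrate=3 bound=2 product=4
t=10: arr=0 -> substrate=3 bound=2 product=4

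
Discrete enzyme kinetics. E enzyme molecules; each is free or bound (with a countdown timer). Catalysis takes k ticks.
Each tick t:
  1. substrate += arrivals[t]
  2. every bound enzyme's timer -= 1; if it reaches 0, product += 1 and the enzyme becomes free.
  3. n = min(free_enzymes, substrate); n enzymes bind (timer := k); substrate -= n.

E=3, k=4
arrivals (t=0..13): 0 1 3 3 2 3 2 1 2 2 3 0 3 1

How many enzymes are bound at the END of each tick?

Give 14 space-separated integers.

Answer: 0 1 3 3 3 3 3 3 3 3 3 3 3 3

Derivation:
t=0: arr=0 -> substrate=0 bound=0 product=0
t=1: arr=1 -> substrate=0 bound=1 product=0
t=2: arr=3 -> substrate=1 bound=3 product=0
t=3: arr=3 -> substrate=4 bound=3 product=0
t=4: arr=2 -> substrate=6 bound=3 product=0
t=5: arr=3 -> substrate=8 bound=3 product=1
t=6: arr=2 -> substrate=8 bound=3 product=3
t=7: arr=1 -> substrate=9 bound=3 product=3
t=8: arr=2 -> substrate=11 bound=3 product=3
t=9: arr=2 -> substrate=12 bound=3 product=4
t=10: arr=3 -> substrate=13 bound=3 product=6
t=11: arr=0 -> substrate=13 bound=3 product=6
t=12: arr=3 -> substrate=16 bound=3 product=6
t=13: arr=1 -> substrate=16 bound=3 product=7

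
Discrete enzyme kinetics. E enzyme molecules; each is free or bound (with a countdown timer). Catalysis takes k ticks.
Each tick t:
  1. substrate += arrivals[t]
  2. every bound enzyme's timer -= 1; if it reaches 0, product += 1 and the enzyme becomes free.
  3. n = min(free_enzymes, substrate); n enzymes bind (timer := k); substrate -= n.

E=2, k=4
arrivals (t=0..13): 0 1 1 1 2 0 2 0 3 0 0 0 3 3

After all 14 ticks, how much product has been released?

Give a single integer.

Answer: 5

Derivation:
t=0: arr=0 -> substrate=0 bound=0 product=0
t=1: arr=1 -> substrate=0 bound=1 product=0
t=2: arr=1 -> substrate=0 bound=2 product=0
t=3: arr=1 -> substrate=1 bound=2 product=0
t=4: arr=2 -> substrate=3 bound=2 product=0
t=5: arr=0 -> substrate=2 bound=2 product=1
t=6: arr=2 -> substrate=3 bound=2 product=2
t=7: arr=0 -> substrate=3 bound=2 product=2
t=8: arr=3 -> substrate=6 bound=2 product=2
t=9: arr=0 -> substrate=5 bound=2 product=3
t=10: arr=0 -> substrate=4 bound=2 product=4
t=11: arr=0 -> substrate=4 bound=2 product=4
t=12: arr=3 -> substrate=7 bound=2 product=4
t=13: arr=3 -> substrate=9 bound=2 product=5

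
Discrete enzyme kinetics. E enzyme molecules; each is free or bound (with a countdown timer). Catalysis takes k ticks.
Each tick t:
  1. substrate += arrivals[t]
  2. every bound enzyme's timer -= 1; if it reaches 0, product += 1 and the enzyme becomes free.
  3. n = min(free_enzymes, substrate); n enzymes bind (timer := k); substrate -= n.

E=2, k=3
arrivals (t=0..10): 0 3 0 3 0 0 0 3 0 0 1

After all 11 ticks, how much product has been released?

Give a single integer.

t=0: arr=0 -> substrate=0 bound=0 product=0
t=1: arr=3 -> substrate=1 bound=2 product=0
t=2: arr=0 -> substrate=1 bound=2 product=0
t=3: arr=3 -> substrate=4 bound=2 product=0
t=4: arr=0 -> substrate=2 bound=2 product=2
t=5: arr=0 -> substrate=2 bound=2 product=2
t=6: arr=0 -> substrate=2 bound=2 product=2
t=7: arr=3 -> substrate=3 bound=2 product=4
t=8: arr=0 -> substrate=3 bound=2 product=4
t=9: arr=0 -> substrate=3 bound=2 product=4
t=10: arr=1 -> substrate=2 bound=2 product=6

Answer: 6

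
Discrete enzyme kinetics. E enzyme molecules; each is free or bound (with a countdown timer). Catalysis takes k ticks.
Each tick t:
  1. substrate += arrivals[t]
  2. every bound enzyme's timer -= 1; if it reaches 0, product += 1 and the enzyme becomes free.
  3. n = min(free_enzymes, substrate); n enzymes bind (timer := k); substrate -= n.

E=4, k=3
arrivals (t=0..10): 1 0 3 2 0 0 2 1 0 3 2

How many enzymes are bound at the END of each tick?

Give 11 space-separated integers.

t=0: arr=1 -> substrate=0 bound=1 product=0
t=1: arr=0 -> substrate=0 bound=1 product=0
t=2: arr=3 -> substrate=0 bound=4 product=0
t=3: arr=2 -> substrate=1 bound=4 product=1
t=4: arr=0 -> substrate=1 bound=4 product=1
t=5: arr=0 -> substrate=0 bound=2 product=4
t=6: arr=2 -> substrate=0 bound=3 product=5
t=7: arr=1 -> substrate=0 bound=4 product=5
t=8: arr=0 -> substrate=0 bound=3 product=6
t=9: arr=3 -> substrate=0 bound=4 product=8
t=10: arr=2 -> substrate=1 bound=4 product=9

Answer: 1 1 4 4 4 2 3 4 3 4 4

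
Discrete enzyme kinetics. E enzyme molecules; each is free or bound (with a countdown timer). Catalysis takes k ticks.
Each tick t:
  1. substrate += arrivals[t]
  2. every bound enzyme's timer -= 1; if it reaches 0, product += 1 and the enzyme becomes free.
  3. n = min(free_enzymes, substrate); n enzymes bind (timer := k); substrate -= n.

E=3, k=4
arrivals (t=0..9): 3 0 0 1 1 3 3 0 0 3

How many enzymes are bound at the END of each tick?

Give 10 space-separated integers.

t=0: arr=3 -> substrate=0 bound=3 product=0
t=1: arr=0 -> substrate=0 bound=3 product=0
t=2: arr=0 -> substrate=0 bound=3 product=0
t=3: arr=1 -> substrate=1 bound=3 product=0
t=4: arr=1 -> substrate=0 bound=2 product=3
t=5: arr=3 -> substrate=2 bound=3 product=3
t=6: arr=3 -> substrate=5 bound=3 product=3
t=7: arr=0 -> substrate=5 bound=3 product=3
t=8: arr=0 -> substrate=3 bound=3 product=5
t=9: arr=3 -> substrate=5 bound=3 product=6

Answer: 3 3 3 3 2 3 3 3 3 3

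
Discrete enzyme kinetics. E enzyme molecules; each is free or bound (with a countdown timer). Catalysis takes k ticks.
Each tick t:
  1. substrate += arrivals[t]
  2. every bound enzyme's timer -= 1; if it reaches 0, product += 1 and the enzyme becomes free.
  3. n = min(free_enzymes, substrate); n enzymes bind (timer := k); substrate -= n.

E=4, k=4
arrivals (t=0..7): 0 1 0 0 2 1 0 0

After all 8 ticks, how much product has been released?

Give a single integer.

t=0: arr=0 -> substrate=0 bound=0 product=0
t=1: arr=1 -> substrate=0 bound=1 product=0
t=2: arr=0 -> substrate=0 bound=1 product=0
t=3: arr=0 -> substrate=0 bound=1 product=0
t=4: arr=2 -> substrate=0 bound=3 product=0
t=5: arr=1 -> substrate=0 bound=3 product=1
t=6: arr=0 -> substrate=0 bound=3 product=1
t=7: arr=0 -> substrate=0 bound=3 product=1

Answer: 1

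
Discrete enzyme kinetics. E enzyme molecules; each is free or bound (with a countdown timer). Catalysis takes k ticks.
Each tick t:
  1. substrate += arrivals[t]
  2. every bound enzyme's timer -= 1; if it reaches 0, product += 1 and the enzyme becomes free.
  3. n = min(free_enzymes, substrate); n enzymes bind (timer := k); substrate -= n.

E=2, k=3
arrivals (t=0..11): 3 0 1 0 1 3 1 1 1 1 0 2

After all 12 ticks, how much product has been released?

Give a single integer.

t=0: arr=3 -> substrate=1 bound=2 product=0
t=1: arr=0 -> substrate=1 bound=2 product=0
t=2: arr=1 -> substrate=2 bound=2 product=0
t=3: arr=0 -> substrate=0 bound=2 product=2
t=4: arr=1 -> substrate=1 bound=2 product=2
t=5: arr=3 -> substrate=4 bound=2 product=2
t=6: arr=1 -> substrate=3 bound=2 product=4
t=7: arr=1 -> substrate=4 bound=2 product=4
t=8: arr=1 -> substrate=5 bound=2 product=4
t=9: arr=1 -> substrate=4 bound=2 product=6
t=10: arr=0 -> substrate=4 bound=2 product=6
t=11: arr=2 -> substrate=6 bound=2 product=6

Answer: 6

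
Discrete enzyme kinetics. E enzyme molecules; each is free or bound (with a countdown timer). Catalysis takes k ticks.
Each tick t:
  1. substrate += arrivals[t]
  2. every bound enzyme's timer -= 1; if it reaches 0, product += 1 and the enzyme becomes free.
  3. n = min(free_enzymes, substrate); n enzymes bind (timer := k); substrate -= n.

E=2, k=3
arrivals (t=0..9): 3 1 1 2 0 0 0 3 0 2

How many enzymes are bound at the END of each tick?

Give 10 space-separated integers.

Answer: 2 2 2 2 2 2 2 2 2 2

Derivation:
t=0: arr=3 -> substrate=1 bound=2 product=0
t=1: arr=1 -> substrate=2 bound=2 product=0
t=2: arr=1 -> substrate=3 bound=2 product=0
t=3: arr=2 -> substrate=3 bound=2 product=2
t=4: arr=0 -> substrate=3 bound=2 product=2
t=5: arr=0 -> substrate=3 bound=2 product=2
t=6: arr=0 -> substrate=1 bound=2 product=4
t=7: arr=3 -> substrate=4 bound=2 product=4
t=8: arr=0 -> substrate=4 bound=2 product=4
t=9: arr=2 -> substrate=4 bound=2 product=6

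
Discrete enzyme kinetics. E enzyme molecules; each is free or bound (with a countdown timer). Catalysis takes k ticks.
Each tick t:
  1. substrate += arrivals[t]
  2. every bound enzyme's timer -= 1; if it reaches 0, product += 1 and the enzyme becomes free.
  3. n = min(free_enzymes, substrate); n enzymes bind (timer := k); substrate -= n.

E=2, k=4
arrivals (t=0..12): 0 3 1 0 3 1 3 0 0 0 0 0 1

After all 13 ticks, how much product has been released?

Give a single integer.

t=0: arr=0 -> substrate=0 bound=0 product=0
t=1: arr=3 -> substrate=1 bound=2 product=0
t=2: arr=1 -> substrate=2 bound=2 product=0
t=3: arr=0 -> substrate=2 bound=2 product=0
t=4: arr=3 -> substrate=5 bound=2 product=0
t=5: arr=1 -> substrate=4 bound=2 product=2
t=6: arr=3 -> substrate=7 bound=2 product=2
t=7: arr=0 -> substrate=7 bound=2 product=2
t=8: arr=0 -> substrate=7 bound=2 product=2
t=9: arr=0 -> substrate=5 bound=2 product=4
t=10: arr=0 -> substrate=5 bound=2 product=4
t=11: arr=0 -> substrate=5 bound=2 product=4
t=12: arr=1 -> substrate=6 bound=2 product=4

Answer: 4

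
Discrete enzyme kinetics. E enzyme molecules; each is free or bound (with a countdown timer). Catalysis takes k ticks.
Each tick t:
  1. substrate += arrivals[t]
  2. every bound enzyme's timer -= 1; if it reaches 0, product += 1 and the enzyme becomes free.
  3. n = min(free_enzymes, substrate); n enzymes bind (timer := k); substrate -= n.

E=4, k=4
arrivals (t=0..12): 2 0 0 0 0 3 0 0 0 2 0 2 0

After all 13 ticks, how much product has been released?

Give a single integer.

t=0: arr=2 -> substrate=0 bound=2 product=0
t=1: arr=0 -> substrate=0 bound=2 product=0
t=2: arr=0 -> substrate=0 bound=2 product=0
t=3: arr=0 -> substrate=0 bound=2 product=0
t=4: arr=0 -> substrate=0 bound=0 product=2
t=5: arr=3 -> substrate=0 bound=3 product=2
t=6: arr=0 -> substrate=0 bound=3 product=2
t=7: arr=0 -> substrate=0 bound=3 product=2
t=8: arr=0 -> substrate=0 bound=3 product=2
t=9: arr=2 -> substrate=0 bound=2 product=5
t=10: arr=0 -> substrate=0 bound=2 product=5
t=11: arr=2 -> substrate=0 bound=4 product=5
t=12: arr=0 -> substrate=0 bound=4 product=5

Answer: 5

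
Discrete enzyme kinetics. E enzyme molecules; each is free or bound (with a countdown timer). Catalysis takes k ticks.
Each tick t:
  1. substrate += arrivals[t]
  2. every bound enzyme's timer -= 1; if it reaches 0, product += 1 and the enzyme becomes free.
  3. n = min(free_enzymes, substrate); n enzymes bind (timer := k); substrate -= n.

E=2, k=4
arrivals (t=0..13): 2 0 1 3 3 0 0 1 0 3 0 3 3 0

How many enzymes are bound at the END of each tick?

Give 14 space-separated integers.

t=0: arr=2 -> substrate=0 bound=2 product=0
t=1: arr=0 -> substrate=0 bound=2 product=0
t=2: arr=1 -> substrate=1 bound=2 product=0
t=3: arr=3 -> substrate=4 bound=2 product=0
t=4: arr=3 -> substrate=5 bound=2 product=2
t=5: arr=0 -> substrate=5 bound=2 product=2
t=6: arr=0 -> substrate=5 bound=2 product=2
t=7: arr=1 -> substrate=6 bound=2 product=2
t=8: arr=0 -> substrate=4 bound=2 product=4
t=9: arr=3 -> substrate=7 bound=2 product=4
t=10: arr=0 -> substrate=7 bound=2 product=4
t=11: arr=3 -> substrate=10 bound=2 product=4
t=12: arr=3 -> substrate=11 bound=2 product=6
t=13: arr=0 -> substrate=11 bound=2 product=6

Answer: 2 2 2 2 2 2 2 2 2 2 2 2 2 2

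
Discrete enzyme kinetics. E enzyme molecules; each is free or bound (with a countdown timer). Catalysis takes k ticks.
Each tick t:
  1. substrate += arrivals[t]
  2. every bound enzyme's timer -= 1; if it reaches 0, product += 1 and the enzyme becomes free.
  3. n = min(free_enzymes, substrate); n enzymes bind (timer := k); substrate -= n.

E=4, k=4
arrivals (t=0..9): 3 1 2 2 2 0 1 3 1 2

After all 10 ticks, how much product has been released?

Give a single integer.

t=0: arr=3 -> substrate=0 bound=3 product=0
t=1: arr=1 -> substrate=0 bound=4 product=0
t=2: arr=2 -> substrate=2 bound=4 product=0
t=3: arr=2 -> substrate=4 bound=4 product=0
t=4: arr=2 -> substrate=3 bound=4 product=3
t=5: arr=0 -> substrate=2 bound=4 product=4
t=6: arr=1 -> substrate=3 bound=4 product=4
t=7: arr=3 -> substrate=6 bound=4 product=4
t=8: arr=1 -> substrate=4 bound=4 product=7
t=9: arr=2 -> substrate=5 bound=4 product=8

Answer: 8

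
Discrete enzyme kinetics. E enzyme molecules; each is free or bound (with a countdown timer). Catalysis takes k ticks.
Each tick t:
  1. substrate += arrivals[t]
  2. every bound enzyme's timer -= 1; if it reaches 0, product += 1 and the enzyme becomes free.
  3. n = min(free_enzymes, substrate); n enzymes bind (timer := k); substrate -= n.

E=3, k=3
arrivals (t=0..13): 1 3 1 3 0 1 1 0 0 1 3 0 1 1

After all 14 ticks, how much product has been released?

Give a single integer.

t=0: arr=1 -> substrate=0 bound=1 product=0
t=1: arr=3 -> substrate=1 bound=3 product=0
t=2: arr=1 -> substrate=2 bound=3 product=0
t=3: arr=3 -> substrate=4 bound=3 product=1
t=4: arr=0 -> substrate=2 bound=3 product=3
t=5: arr=1 -> substrate=3 bound=3 product=3
t=6: arr=1 -> substrate=3 bound=3 product=4
t=7: arr=0 -> substrate=1 bound=3 product=6
t=8: arr=0 -> substrate=1 bound=3 product=6
t=9: arr=1 -> substrate=1 bound=3 product=7
t=10: arr=3 -> substrate=2 bound=3 product=9
t=11: arr=0 -> substrate=2 bound=3 product=9
t=12: arr=1 -> substrate=2 bound=3 product=10
t=13: arr=1 -> substrate=1 bound=3 product=12

Answer: 12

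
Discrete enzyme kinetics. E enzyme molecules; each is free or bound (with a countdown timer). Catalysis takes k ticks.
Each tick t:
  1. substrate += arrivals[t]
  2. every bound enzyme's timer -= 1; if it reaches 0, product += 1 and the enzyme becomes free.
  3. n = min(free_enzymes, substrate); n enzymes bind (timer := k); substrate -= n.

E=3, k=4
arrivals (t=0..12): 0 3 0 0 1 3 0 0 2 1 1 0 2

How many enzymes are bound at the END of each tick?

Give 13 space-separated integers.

Answer: 0 3 3 3 3 3 3 3 3 3 3 3 3

Derivation:
t=0: arr=0 -> substrate=0 bound=0 product=0
t=1: arr=3 -> substrate=0 bound=3 product=0
t=2: arr=0 -> substrate=0 bound=3 product=0
t=3: arr=0 -> substrate=0 bound=3 product=0
t=4: arr=1 -> substrate=1 bound=3 product=0
t=5: arr=3 -> substrate=1 bound=3 product=3
t=6: arr=0 -> substrate=1 bound=3 product=3
t=7: arr=0 -> substrate=1 bound=3 product=3
t=8: arr=2 -> substrate=3 bound=3 product=3
t=9: arr=1 -> substrate=1 bound=3 product=6
t=10: arr=1 -> substrate=2 bound=3 product=6
t=11: arr=0 -> substrate=2 bound=3 product=6
t=12: arr=2 -> substrate=4 bound=3 product=6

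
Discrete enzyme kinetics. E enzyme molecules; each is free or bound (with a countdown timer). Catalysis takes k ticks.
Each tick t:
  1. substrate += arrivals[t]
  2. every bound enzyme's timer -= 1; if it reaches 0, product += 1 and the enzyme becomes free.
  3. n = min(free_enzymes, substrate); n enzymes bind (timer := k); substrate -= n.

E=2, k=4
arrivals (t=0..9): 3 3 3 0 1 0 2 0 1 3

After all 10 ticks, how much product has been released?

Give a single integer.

Answer: 4

Derivation:
t=0: arr=3 -> substrate=1 bound=2 product=0
t=1: arr=3 -> substrate=4 bound=2 product=0
t=2: arr=3 -> substrate=7 bound=2 product=0
t=3: arr=0 -> substrate=7 bound=2 product=0
t=4: arr=1 -> substrate=6 bound=2 product=2
t=5: arr=0 -> substrate=6 bound=2 product=2
t=6: arr=2 -> substrate=8 bound=2 product=2
t=7: arr=0 -> substrate=8 bound=2 product=2
t=8: arr=1 -> substrate=7 bound=2 product=4
t=9: arr=3 -> substrate=10 bound=2 product=4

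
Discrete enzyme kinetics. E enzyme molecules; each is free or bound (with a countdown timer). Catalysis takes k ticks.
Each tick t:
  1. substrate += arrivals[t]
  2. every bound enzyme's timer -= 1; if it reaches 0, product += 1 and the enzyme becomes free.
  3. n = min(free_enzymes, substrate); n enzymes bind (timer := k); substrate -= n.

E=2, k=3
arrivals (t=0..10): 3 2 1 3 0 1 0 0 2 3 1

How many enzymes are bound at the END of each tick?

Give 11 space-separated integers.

Answer: 2 2 2 2 2 2 2 2 2 2 2

Derivation:
t=0: arr=3 -> substrate=1 bound=2 product=0
t=1: arr=2 -> substrate=3 bound=2 product=0
t=2: arr=1 -> substrate=4 bound=2 product=0
t=3: arr=3 -> substrate=5 bound=2 product=2
t=4: arr=0 -> substrate=5 bound=2 product=2
t=5: arr=1 -> substrate=6 bound=2 product=2
t=6: arr=0 -> substrate=4 bound=2 product=4
t=7: arr=0 -> substrate=4 bound=2 product=4
t=8: arr=2 -> substrate=6 bound=2 product=4
t=9: arr=3 -> substrate=7 bound=2 product=6
t=10: arr=1 -> substrate=8 bound=2 product=6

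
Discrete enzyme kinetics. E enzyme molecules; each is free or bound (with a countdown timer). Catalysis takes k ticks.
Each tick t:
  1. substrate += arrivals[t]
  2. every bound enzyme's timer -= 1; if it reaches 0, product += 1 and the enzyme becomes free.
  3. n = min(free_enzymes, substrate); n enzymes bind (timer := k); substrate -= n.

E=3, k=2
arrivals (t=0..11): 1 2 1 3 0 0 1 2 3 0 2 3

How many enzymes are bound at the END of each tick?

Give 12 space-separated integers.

Answer: 1 3 3 3 3 1 1 3 3 3 3 3

Derivation:
t=0: arr=1 -> substrate=0 bound=1 product=0
t=1: arr=2 -> substrate=0 bound=3 product=0
t=2: arr=1 -> substrate=0 bound=3 product=1
t=3: arr=3 -> substrate=1 bound=3 product=3
t=4: arr=0 -> substrate=0 bound=3 product=4
t=5: arr=0 -> substrate=0 bound=1 product=6
t=6: arr=1 -> substrate=0 bound=1 product=7
t=7: arr=2 -> substrate=0 bound=3 product=7
t=8: arr=3 -> substrate=2 bound=3 product=8
t=9: arr=0 -> substrate=0 bound=3 product=10
t=10: arr=2 -> substrate=1 bound=3 product=11
t=11: arr=3 -> substrate=2 bound=3 product=13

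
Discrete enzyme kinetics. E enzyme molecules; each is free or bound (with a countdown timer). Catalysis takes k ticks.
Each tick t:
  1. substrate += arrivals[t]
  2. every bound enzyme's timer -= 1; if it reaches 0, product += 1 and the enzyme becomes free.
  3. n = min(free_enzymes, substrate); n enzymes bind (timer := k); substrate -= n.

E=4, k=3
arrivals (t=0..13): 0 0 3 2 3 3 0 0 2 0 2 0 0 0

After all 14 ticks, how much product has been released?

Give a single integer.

t=0: arr=0 -> substrate=0 bound=0 product=0
t=1: arr=0 -> substrate=0 bound=0 product=0
t=2: arr=3 -> substrate=0 bound=3 product=0
t=3: arr=2 -> substrate=1 bound=4 product=0
t=4: arr=3 -> substrate=4 bound=4 product=0
t=5: arr=3 -> substrate=4 bound=4 product=3
t=6: arr=0 -> substrate=3 bound=4 product=4
t=7: arr=0 -> substrate=3 bound=4 product=4
t=8: arr=2 -> substrate=2 bound=4 product=7
t=9: arr=0 -> substrate=1 bound=4 product=8
t=10: arr=2 -> substrate=3 bound=4 product=8
t=11: arr=0 -> substrate=0 bound=4 product=11
t=12: arr=0 -> substrate=0 bound=3 product=12
t=13: arr=0 -> substrate=0 bound=3 product=12

Answer: 12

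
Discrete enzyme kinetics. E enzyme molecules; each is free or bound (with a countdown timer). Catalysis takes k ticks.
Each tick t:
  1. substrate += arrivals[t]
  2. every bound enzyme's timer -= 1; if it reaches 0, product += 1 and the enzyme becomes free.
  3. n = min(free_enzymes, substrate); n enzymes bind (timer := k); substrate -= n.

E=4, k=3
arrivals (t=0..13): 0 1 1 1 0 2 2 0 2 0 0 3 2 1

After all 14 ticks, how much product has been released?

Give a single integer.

Answer: 9

Derivation:
t=0: arr=0 -> substrate=0 bound=0 product=0
t=1: arr=1 -> substrate=0 bound=1 product=0
t=2: arr=1 -> substrate=0 bound=2 product=0
t=3: arr=1 -> substrate=0 bound=3 product=0
t=4: arr=0 -> substrate=0 bound=2 product=1
t=5: arr=2 -> substrate=0 bound=3 product=2
t=6: arr=2 -> substrate=0 bound=4 product=3
t=7: arr=0 -> substrate=0 bound=4 product=3
t=8: arr=2 -> substrate=0 bound=4 product=5
t=9: arr=0 -> substrate=0 bound=2 product=7
t=10: arr=0 -> substrate=0 bound=2 product=7
t=11: arr=3 -> substrate=0 bound=3 product=9
t=12: arr=2 -> substrate=1 bound=4 product=9
t=13: arr=1 -> substrate=2 bound=4 product=9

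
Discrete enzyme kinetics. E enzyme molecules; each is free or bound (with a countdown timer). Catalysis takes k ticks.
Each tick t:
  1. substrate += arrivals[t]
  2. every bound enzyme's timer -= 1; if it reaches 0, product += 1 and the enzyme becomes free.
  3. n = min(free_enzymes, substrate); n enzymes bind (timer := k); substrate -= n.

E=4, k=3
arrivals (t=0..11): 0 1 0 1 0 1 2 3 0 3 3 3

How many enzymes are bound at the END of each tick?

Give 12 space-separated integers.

t=0: arr=0 -> substrate=0 bound=0 product=0
t=1: arr=1 -> substrate=0 bound=1 product=0
t=2: arr=0 -> substrate=0 bound=1 product=0
t=3: arr=1 -> substrate=0 bound=2 product=0
t=4: arr=0 -> substrate=0 bound=1 product=1
t=5: arr=1 -> substrate=0 bound=2 product=1
t=6: arr=2 -> substrate=0 bound=3 product=2
t=7: arr=3 -> substrate=2 bound=4 product=2
t=8: arr=0 -> substrate=1 bound=4 product=3
t=9: arr=3 -> substrate=2 bound=4 product=5
t=10: arr=3 -> substrate=4 bound=4 product=6
t=11: arr=3 -> substrate=6 bound=4 product=7

Answer: 0 1 1 2 1 2 3 4 4 4 4 4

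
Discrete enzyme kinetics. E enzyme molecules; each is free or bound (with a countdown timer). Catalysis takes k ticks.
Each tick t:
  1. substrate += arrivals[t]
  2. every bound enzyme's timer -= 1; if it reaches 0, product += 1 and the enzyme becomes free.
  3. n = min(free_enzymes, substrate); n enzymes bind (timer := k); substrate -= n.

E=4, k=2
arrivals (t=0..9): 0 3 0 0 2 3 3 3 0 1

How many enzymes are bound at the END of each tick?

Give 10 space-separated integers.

Answer: 0 3 3 0 2 4 4 4 4 4

Derivation:
t=0: arr=0 -> substrate=0 bound=0 product=0
t=1: arr=3 -> substrate=0 bound=3 product=0
t=2: arr=0 -> substrate=0 bound=3 product=0
t=3: arr=0 -> substrate=0 bound=0 product=3
t=4: arr=2 -> substrate=0 bound=2 product=3
t=5: arr=3 -> substrate=1 bound=4 product=3
t=6: arr=3 -> substrate=2 bound=4 product=5
t=7: arr=3 -> substrate=3 bound=4 product=7
t=8: arr=0 -> substrate=1 bound=4 product=9
t=9: arr=1 -> substrate=0 bound=4 product=11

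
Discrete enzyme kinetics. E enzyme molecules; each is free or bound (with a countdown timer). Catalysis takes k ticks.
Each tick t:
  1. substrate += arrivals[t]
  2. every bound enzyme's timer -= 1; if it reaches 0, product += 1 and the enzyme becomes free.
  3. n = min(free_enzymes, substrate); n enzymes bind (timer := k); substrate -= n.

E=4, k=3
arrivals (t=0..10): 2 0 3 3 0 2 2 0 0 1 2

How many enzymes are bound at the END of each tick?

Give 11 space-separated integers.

Answer: 2 2 4 4 4 4 4 4 4 3 4

Derivation:
t=0: arr=2 -> substrate=0 bound=2 product=0
t=1: arr=0 -> substrate=0 bound=2 product=0
t=2: arr=3 -> substrate=1 bound=4 product=0
t=3: arr=3 -> substrate=2 bound=4 product=2
t=4: arr=0 -> substrate=2 bound=4 product=2
t=5: arr=2 -> substrate=2 bound=4 product=4
t=6: arr=2 -> substrate=2 bound=4 product=6
t=7: arr=0 -> substrate=2 bound=4 product=6
t=8: arr=0 -> substrate=0 bound=4 product=8
t=9: arr=1 -> substrate=0 bound=3 product=10
t=10: arr=2 -> substrate=1 bound=4 product=10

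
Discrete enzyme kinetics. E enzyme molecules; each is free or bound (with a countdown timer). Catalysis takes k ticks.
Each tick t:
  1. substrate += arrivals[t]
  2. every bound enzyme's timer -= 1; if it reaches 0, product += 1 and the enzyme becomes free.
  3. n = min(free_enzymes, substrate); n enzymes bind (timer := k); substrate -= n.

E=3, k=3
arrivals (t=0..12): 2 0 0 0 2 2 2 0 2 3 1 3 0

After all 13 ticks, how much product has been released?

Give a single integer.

t=0: arr=2 -> substrate=0 bound=2 product=0
t=1: arr=0 -> substrate=0 bound=2 product=0
t=2: arr=0 -> substrate=0 bound=2 product=0
t=3: arr=0 -> substrate=0 bound=0 product=2
t=4: arr=2 -> substrate=0 bound=2 product=2
t=5: arr=2 -> substrate=1 bound=3 product=2
t=6: arr=2 -> substrate=3 bound=3 product=2
t=7: arr=0 -> substrate=1 bound=3 product=4
t=8: arr=2 -> substrate=2 bound=3 product=5
t=9: arr=3 -> substrate=5 bound=3 product=5
t=10: arr=1 -> substrate=4 bound=3 product=7
t=11: arr=3 -> substrate=6 bound=3 product=8
t=12: arr=0 -> substrate=6 bound=3 product=8

Answer: 8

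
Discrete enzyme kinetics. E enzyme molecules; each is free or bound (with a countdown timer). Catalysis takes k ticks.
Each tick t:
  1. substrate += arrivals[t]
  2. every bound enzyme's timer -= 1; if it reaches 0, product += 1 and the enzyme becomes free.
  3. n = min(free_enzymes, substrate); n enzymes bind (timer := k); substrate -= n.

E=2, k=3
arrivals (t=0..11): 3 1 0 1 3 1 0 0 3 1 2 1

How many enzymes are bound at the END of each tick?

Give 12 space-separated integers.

t=0: arr=3 -> substrate=1 bound=2 product=0
t=1: arr=1 -> substrate=2 bound=2 product=0
t=2: arr=0 -> substrate=2 bound=2 product=0
t=3: arr=1 -> substrate=1 bound=2 product=2
t=4: arr=3 -> substrate=4 bound=2 product=2
t=5: arr=1 -> substrate=5 bound=2 product=2
t=6: arr=0 -> substrate=3 bound=2 product=4
t=7: arr=0 -> substrate=3 bound=2 product=4
t=8: arr=3 -> substrate=6 bound=2 product=4
t=9: arr=1 -> substrate=5 bound=2 product=6
t=10: arr=2 -> substrate=7 bound=2 product=6
t=11: arr=1 -> substrate=8 bound=2 product=6

Answer: 2 2 2 2 2 2 2 2 2 2 2 2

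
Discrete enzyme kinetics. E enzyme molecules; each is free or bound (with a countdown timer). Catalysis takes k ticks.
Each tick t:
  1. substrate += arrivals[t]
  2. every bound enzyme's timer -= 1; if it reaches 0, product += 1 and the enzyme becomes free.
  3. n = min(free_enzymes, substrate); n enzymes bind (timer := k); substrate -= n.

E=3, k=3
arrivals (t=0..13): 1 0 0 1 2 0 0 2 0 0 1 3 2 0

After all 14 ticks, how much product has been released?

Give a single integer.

Answer: 7

Derivation:
t=0: arr=1 -> substrate=0 bound=1 product=0
t=1: arr=0 -> substrate=0 bound=1 product=0
t=2: arr=0 -> substrate=0 bound=1 product=0
t=3: arr=1 -> substrate=0 bound=1 product=1
t=4: arr=2 -> substrate=0 bound=3 product=1
t=5: arr=0 -> substrate=0 bound=3 product=1
t=6: arr=0 -> substrate=0 bound=2 product=2
t=7: arr=2 -> substrate=0 bound=2 product=4
t=8: arr=0 -> substrate=0 bound=2 product=4
t=9: arr=0 -> substrate=0 bound=2 product=4
t=10: arr=1 -> substrate=0 bound=1 product=6
t=11: arr=3 -> substrate=1 bound=3 product=6
t=12: arr=2 -> substrate=3 bound=3 product=6
t=13: arr=0 -> substrate=2 bound=3 product=7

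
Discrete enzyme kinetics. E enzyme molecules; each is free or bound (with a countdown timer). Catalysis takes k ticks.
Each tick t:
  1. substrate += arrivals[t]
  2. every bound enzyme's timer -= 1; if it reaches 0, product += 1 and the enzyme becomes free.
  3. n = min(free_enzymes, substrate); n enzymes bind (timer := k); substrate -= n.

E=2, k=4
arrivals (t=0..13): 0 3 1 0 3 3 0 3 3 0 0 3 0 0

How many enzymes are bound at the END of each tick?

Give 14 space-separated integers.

t=0: arr=0 -> substrate=0 bound=0 product=0
t=1: arr=3 -> substrate=1 bound=2 product=0
t=2: arr=1 -> substrate=2 bound=2 product=0
t=3: arr=0 -> substrate=2 bound=2 product=0
t=4: arr=3 -> substrate=5 bound=2 product=0
t=5: arr=3 -> substrate=6 bound=2 product=2
t=6: arr=0 -> substrate=6 bound=2 product=2
t=7: arr=3 -> substrate=9 bound=2 product=2
t=8: arr=3 -> substrate=12 bound=2 product=2
t=9: arr=0 -> substrate=10 bound=2 product=4
t=10: arr=0 -> substrate=10 bound=2 product=4
t=11: arr=3 -> substrate=13 bound=2 product=4
t=12: arr=0 -> substrate=13 bound=2 product=4
t=13: arr=0 -> substrate=11 bound=2 product=6

Answer: 0 2 2 2 2 2 2 2 2 2 2 2 2 2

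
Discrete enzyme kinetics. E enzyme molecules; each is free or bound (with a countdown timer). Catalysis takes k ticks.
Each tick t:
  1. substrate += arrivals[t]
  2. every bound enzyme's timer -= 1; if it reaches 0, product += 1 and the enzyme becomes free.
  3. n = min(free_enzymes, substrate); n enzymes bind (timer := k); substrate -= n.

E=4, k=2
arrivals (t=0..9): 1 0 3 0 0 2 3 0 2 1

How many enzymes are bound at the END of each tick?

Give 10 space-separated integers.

Answer: 1 1 3 3 0 2 4 3 3 3

Derivation:
t=0: arr=1 -> substrate=0 bound=1 product=0
t=1: arr=0 -> substrate=0 bound=1 product=0
t=2: arr=3 -> substrate=0 bound=3 product=1
t=3: arr=0 -> substrate=0 bound=3 product=1
t=4: arr=0 -> substrate=0 bound=0 product=4
t=5: arr=2 -> substrate=0 bound=2 product=4
t=6: arr=3 -> substrate=1 bound=4 product=4
t=7: arr=0 -> substrate=0 bound=3 product=6
t=8: arr=2 -> substrate=0 bound=3 product=8
t=9: arr=1 -> substrate=0 bound=3 product=9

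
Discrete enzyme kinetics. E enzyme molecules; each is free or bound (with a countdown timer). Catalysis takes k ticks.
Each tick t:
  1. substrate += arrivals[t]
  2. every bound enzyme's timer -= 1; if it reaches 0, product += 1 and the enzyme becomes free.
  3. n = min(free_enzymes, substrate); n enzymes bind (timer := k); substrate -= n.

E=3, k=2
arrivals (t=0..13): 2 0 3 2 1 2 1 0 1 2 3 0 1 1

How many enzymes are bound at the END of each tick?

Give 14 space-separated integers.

t=0: arr=2 -> substrate=0 bound=2 product=0
t=1: arr=0 -> substrate=0 bound=2 product=0
t=2: arr=3 -> substrate=0 bound=3 product=2
t=3: arr=2 -> substrate=2 bound=3 product=2
t=4: arr=1 -> substrate=0 bound=3 product=5
t=5: arr=2 -> substrate=2 bound=3 product=5
t=6: arr=1 -> substrate=0 bound=3 product=8
t=7: arr=0 -> substrate=0 bound=3 product=8
t=8: arr=1 -> substrate=0 bound=1 product=11
t=9: arr=2 -> substrate=0 bound=3 product=11
t=10: arr=3 -> substrate=2 bound=3 product=12
t=11: arr=0 -> substrate=0 bound=3 product=14
t=12: arr=1 -> substrate=0 bound=3 product=15
t=13: arr=1 -> substrate=0 bound=2 product=17

Answer: 2 2 3 3 3 3 3 3 1 3 3 3 3 2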